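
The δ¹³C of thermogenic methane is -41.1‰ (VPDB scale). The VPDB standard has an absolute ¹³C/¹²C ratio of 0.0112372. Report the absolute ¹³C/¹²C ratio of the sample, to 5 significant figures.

0.010775

R_sample = R_standard × (δ¹³C/1000 + 1)
R_sample = 0.0112372 × (-41.1/1000 + 1) = 0.0112372 × 0.958900
R_sample = 0.0107754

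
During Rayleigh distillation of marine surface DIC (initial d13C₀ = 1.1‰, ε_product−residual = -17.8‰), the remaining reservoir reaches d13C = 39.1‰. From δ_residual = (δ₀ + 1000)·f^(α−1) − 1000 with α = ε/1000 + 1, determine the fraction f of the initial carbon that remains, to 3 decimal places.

α − 1 = ε/1000 = -0.0178
(δ_res + 1000)/(δ₀ + 1000) = (39.1 + 1000)/(1.1 + 1000) = 1039.1/1001.1 = 1.037958
f = 1.037958^(1/-0.0178) = exp(ln(1.037958)/-0.0178) = exp(0.03726/-0.0178)
f = exp(-2.0930) = 0.1233

0.123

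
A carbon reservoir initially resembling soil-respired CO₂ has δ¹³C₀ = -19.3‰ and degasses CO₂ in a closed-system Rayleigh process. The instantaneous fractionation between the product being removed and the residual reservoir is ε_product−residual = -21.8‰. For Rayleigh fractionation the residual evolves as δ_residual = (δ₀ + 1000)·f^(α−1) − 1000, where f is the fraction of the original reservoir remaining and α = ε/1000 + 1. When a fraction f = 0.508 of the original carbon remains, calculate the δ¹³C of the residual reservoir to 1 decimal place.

Rayleigh residual: δ_res = (δ₀ + 1000)·f^(α−1) − 1000
α = ε/1000 + 1 = 0.97820, so α − 1 = -0.02180
f^(α−1) = 0.508^(-0.02180) = 1.014874
δ_res = (-19.3 + 1000) × 1.014874 − 1000 = 995.287 − 1000 = -4.71‰

-4.7‰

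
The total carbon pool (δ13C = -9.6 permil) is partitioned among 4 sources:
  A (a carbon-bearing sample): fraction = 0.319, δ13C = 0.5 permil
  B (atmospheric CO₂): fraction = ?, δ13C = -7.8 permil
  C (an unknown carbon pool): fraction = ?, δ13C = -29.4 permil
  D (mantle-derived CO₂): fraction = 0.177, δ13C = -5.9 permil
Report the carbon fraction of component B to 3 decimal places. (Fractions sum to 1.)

Let f_B and f_C be the unknown fractions; fractions sum to 1 so f_B + f_C = 0.504.
Mass balance: Σ fᵢ·δᵢ = δ_bulk ⇒ f_B·(-7.8) + f_C·(-29.4) = -9.6 − (-0.885) = -8.715
Substitute f_C = 0.504 − f_B:
f_B·(-7.8 − -29.4) = -8.715 − 0.504×(-29.4) = 6.102
f_B = 6.102 / 21.6 = 0.2825

0.283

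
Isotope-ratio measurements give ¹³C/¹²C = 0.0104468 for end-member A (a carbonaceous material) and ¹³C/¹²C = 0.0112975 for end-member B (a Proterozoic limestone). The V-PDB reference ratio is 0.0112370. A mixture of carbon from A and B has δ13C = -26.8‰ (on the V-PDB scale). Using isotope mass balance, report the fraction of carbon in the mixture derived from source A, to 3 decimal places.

0.425

δ_A = (0.0104468/0.0112370 − 1)×1000 = (0.929679 − 1)×1000 = -70.321‰
δ_B = (0.0112975/0.0112370 − 1)×1000 = (1.005384 − 1)×1000 = 5.384‰
f_A = (δ_mix − δ_B)/(δ_A − δ_B) = (-26.8 − (5.384))/(-70.321 − (5.384))
f_A = -32.184 / -75.705 = 0.4251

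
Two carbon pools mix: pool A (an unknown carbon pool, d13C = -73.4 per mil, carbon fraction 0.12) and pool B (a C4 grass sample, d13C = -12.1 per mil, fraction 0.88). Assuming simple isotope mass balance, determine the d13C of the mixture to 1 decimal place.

δ_mix = f_A·δ_A + f_B·δ_B
δ_mix = 0.12 × (-73.4) + 0.88 × (-12.1)
δ_mix = -8.81 + -10.65 = -19.46 per mil

-19.5 per mil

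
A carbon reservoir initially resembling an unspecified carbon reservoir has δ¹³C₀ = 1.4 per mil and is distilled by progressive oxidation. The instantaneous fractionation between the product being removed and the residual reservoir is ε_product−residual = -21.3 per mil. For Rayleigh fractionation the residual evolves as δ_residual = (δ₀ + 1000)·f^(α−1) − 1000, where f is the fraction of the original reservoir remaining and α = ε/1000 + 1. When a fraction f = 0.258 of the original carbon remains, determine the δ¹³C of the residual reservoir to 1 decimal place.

30.7 per mil

Rayleigh residual: δ_res = (δ₀ + 1000)·f^(α−1) − 1000
α = ε/1000 + 1 = 0.97870, so α − 1 = -0.02130
f^(α−1) = 0.258^(-0.02130) = 1.029278
δ_res = (1.4 + 1000) × 1.029278 − 1000 = 1030.719 − 1000 = 30.72 per mil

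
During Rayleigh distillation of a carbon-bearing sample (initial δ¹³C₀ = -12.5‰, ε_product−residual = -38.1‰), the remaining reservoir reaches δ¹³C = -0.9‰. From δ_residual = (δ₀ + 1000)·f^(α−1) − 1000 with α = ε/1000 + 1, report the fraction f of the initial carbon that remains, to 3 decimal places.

α − 1 = ε/1000 = -0.0381
(δ_res + 1000)/(δ₀ + 1000) = (-0.9 + 1000)/(-12.5 + 1000) = 999.1/987.5 = 1.011747
f = 1.011747^(1/-0.0381) = exp(ln(1.011747)/-0.0381) = exp(0.01168/-0.0381)
f = exp(-0.3065) = 0.7360

0.736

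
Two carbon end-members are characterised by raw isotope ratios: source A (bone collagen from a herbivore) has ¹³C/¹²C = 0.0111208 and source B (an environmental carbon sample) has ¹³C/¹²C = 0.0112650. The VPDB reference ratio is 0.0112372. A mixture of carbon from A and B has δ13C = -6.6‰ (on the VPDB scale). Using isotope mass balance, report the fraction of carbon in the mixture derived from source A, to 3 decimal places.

δ_A = (0.0111208/0.0112372 − 1)×1000 = (0.989642 − 1)×1000 = -10.358‰
δ_B = (0.0112650/0.0112372 − 1)×1000 = (1.002474 − 1)×1000 = 2.474‰
f_A = (δ_mix − δ_B)/(δ_A − δ_B) = (-6.6 − (2.474))/(-10.358 − (2.474))
f_A = -9.074 / -12.832 = 0.7071

0.707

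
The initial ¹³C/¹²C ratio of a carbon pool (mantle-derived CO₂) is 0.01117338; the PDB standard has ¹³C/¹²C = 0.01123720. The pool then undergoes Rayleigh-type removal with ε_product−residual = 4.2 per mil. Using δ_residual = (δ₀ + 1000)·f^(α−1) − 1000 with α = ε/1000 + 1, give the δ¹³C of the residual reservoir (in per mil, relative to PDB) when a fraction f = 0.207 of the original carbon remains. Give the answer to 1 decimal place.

δ₀ = (0.01117338/0.01123720 − 1)×1000 = (0.994321 − 1)×1000 = -5.679 per mil
α − 1 = ε/1000 = 0.0042
f^(α−1) = 0.207^(0.0042) = 0.993407
δ_res = (-5.679 + 1000) × 0.993407 − 1000 = 987.765 − 1000 = -12.24 per mil

-12.2 per mil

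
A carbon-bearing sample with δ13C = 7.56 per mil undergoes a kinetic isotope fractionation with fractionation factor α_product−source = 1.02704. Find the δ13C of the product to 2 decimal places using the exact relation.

δ_product = (δ_source + 1000)·α − 1000
δ_product = (7.56 + 1000) × 1.02704 − 1000
δ_product = 1034.804 − 1000 = 34.804 per mil

34.80 per mil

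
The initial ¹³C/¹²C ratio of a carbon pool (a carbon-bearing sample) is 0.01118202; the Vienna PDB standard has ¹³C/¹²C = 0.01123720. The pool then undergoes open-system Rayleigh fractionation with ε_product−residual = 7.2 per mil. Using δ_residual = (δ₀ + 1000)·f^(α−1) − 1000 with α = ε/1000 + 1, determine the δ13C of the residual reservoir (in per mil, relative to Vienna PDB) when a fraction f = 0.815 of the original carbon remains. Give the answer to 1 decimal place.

δ₀ = (0.01118202/0.01123720 − 1)×1000 = (0.995090 − 1)×1000 = -4.910 per mil
α − 1 = ε/1000 = 0.0072
f^(α−1) = 0.815^(0.0072) = 0.998528
δ_res = (-4.910 + 1000) × 0.998528 − 1000 = 993.625 − 1000 = -6.38 per mil

-6.4 per mil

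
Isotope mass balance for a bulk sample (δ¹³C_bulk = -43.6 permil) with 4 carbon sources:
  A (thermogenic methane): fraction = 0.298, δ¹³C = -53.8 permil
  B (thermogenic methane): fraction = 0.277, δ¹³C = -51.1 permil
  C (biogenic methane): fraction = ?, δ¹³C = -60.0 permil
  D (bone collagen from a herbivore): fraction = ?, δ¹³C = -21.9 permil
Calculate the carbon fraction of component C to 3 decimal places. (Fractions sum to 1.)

0.108

Let f_C and f_D be the unknown fractions; fractions sum to 1 so f_C + f_D = 0.425.
Mass balance: Σ fᵢ·δᵢ = δ_bulk ⇒ f_C·(-60.0) + f_D·(-21.9) = -43.6 − (-30.187) = -13.413
Substitute f_D = 0.425 − f_C:
f_C·(-60.0 − -21.9) = -13.413 − 0.425×(-21.9) = -4.105
f_C = -4.105 / -38.1 = 0.1078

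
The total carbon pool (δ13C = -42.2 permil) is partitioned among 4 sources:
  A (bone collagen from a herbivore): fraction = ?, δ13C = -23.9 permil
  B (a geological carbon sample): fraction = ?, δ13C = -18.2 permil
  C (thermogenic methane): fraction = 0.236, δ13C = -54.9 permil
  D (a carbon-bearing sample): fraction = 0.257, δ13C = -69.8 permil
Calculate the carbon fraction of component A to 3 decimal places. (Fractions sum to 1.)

Let f_A and f_B be the unknown fractions; fractions sum to 1 so f_A + f_B = 0.507.
Mass balance: Σ fᵢ·δᵢ = δ_bulk ⇒ f_A·(-23.9) + f_B·(-18.2) = -42.2 − (-30.895) = -11.305
Substitute f_B = 0.507 − f_A:
f_A·(-23.9 − -18.2) = -11.305 − 0.507×(-18.2) = -2.078
f_A = -2.078 / -5.7 = 0.3645

0.364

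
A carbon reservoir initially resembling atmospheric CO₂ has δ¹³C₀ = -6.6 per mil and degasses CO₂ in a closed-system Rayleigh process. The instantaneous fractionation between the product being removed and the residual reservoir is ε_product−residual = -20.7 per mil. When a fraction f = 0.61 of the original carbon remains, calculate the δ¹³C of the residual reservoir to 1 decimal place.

3.6 per mil

Rayleigh residual: δ_res = (δ₀ + 1000)·f^(α−1) − 1000
α = ε/1000 + 1 = 0.97930, so α − 1 = -0.02070
f^(α−1) = 0.61^(-0.02070) = 1.010284
δ_res = (-6.6 + 1000) × 1.010284 − 1000 = 1003.617 − 1000 = 3.62 per mil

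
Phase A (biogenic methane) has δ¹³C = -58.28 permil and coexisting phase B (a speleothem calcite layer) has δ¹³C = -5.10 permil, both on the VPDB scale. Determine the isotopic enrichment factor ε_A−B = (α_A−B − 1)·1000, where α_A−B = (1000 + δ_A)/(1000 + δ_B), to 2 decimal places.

-53.45 permil

α_A−B = (1000 + -58.28) / (1000 + -5.10) = 941.72 / 994.90 = 0.946547
ε_A−B = (0.946547 − 1) × 1000 = -53.453 permil
(The approximation ε ≈ δ_A − δ_B would give -53.18 permil.)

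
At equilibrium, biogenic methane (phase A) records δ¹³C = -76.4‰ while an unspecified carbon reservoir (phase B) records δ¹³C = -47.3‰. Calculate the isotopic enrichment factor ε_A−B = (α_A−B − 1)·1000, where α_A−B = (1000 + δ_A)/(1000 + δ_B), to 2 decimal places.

-30.54‰

α_A−B = (1000 + -76.4) / (1000 + -47.3) = 923.6 / 952.7 = 0.969455
ε_A−B = (0.969455 − 1) × 1000 = -30.545‰
(The approximation ε ≈ δ_A − δ_B would give -29.1‰.)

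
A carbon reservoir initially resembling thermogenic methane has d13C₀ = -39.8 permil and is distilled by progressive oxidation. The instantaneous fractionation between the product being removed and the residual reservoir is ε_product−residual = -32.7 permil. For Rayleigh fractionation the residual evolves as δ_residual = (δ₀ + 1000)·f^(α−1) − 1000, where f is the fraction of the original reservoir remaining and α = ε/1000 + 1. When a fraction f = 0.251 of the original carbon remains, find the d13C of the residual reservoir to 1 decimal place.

4.6 permil

Rayleigh residual: δ_res = (δ₀ + 1000)·f^(α−1) − 1000
α = ε/1000 + 1 = 0.96730, so α − 1 = -0.03270
f^(α−1) = 0.251^(-0.03270) = 1.046238
δ_res = (-39.8 + 1000) × 1.046238 − 1000 = 1004.598 − 1000 = 4.60 permil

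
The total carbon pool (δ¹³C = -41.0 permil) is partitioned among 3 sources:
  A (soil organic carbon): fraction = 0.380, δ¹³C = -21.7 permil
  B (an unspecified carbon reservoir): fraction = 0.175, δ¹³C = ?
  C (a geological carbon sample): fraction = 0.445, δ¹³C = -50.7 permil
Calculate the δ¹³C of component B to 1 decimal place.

Isotope mass balance: δ_bulk = Σ fᵢ·δᵢ.
-41.0 = 0.380×(-21.7) + 0.175×δ_B + 0.445×(-50.7)
0.175·δ_B = -41.0 − (-30.808) = -10.192
δ_B = -10.192 / 0.175 = -58.24 permil

-58.2 permil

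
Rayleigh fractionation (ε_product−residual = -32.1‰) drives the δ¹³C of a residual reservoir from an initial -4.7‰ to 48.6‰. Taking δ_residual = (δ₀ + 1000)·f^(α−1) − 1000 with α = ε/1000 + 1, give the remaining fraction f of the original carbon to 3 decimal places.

0.197

α − 1 = ε/1000 = -0.0321
(δ_res + 1000)/(δ₀ + 1000) = (48.6 + 1000)/(-4.7 + 1000) = 1048.6/995.3 = 1.053552
f = 1.053552^(1/-0.0321) = exp(ln(1.053552)/-0.0321) = exp(0.05217/-0.0321)
f = exp(-1.6251) = 0.1969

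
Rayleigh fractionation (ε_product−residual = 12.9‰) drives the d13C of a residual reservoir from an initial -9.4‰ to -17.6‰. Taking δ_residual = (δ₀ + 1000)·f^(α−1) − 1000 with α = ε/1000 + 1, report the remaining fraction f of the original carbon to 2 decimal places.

0.52

α − 1 = ε/1000 = 0.0129
(δ_res + 1000)/(δ₀ + 1000) = (-17.6 + 1000)/(-9.4 + 1000) = 982.4/990.6 = 0.991722
f = 0.991722^(1/0.0129) = exp(ln(0.991722)/0.0129) = exp(-0.00831/0.0129)
f = exp(-0.6444) = 0.5250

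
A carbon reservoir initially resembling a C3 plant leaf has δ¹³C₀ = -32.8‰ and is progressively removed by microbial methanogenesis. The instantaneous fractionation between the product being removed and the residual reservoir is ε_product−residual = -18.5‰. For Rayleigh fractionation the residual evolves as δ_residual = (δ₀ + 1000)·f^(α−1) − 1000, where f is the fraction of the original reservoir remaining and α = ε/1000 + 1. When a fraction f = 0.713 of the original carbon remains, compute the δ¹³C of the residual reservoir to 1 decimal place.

Rayleigh residual: δ_res = (δ₀ + 1000)·f^(α−1) − 1000
α = ε/1000 + 1 = 0.98150, so α − 1 = -0.01850
f^(α−1) = 0.713^(-0.01850) = 1.006278
δ_res = (-32.8 + 1000) × 1.006278 − 1000 = 973.272 − 1000 = -26.73‰

-26.7‰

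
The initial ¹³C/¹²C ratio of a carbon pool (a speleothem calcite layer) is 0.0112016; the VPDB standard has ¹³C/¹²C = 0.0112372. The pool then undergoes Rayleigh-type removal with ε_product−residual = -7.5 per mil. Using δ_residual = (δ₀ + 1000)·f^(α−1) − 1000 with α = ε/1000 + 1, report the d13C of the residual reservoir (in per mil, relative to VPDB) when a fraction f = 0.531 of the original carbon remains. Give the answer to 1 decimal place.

δ₀ = (0.0112016/0.0112372 − 1)×1000 = (0.996832 − 1)×1000 = -3.168 per mil
α − 1 = ε/1000 = -0.0075
f^(α−1) = 0.531^(-0.0075) = 1.004759
δ_res = (-3.168 + 1000) × 1.004759 − 1000 = 1001.576 − 1000 = 1.58 per mil

1.6 per mil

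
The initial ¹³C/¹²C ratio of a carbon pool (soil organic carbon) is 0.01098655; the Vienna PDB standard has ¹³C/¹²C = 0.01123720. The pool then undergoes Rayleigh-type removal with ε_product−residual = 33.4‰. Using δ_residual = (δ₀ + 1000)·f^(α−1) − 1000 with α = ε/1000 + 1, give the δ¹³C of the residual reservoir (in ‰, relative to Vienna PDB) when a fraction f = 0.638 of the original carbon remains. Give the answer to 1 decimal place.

-36.9‰

δ₀ = (0.01098655/0.01123720 − 1)×1000 = (0.977695 − 1)×1000 = -22.305‰
α − 1 = ε/1000 = 0.0334
f^(α−1) = 0.638^(0.0334) = 0.985102
δ_res = (-22.305 + 1000) × 0.985102 − 1000 = 963.129 − 1000 = -36.87‰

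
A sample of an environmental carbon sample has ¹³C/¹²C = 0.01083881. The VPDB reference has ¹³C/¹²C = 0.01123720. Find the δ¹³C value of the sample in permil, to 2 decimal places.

-35.45 permil

δ¹³C = (R_sample / R_standard − 1) × 1000
R_sample / R_standard = 0.01083881 / 0.01123720 = 0.964547
δ¹³C = (0.964547 − 1) × 1000 = -35.453 permil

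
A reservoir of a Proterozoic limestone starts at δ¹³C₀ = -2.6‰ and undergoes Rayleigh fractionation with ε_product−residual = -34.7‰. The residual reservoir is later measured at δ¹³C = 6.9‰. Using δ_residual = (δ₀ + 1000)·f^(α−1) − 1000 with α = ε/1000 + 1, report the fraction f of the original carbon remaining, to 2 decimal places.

α − 1 = ε/1000 = -0.0347
(δ_res + 1000)/(δ₀ + 1000) = (6.9 + 1000)/(-2.6 + 1000) = 1006.9/997.4 = 1.009525
f = 1.009525^(1/-0.0347) = exp(ln(1.009525)/-0.0347) = exp(0.00948/-0.0347)
f = exp(-0.2732) = 0.7609

0.76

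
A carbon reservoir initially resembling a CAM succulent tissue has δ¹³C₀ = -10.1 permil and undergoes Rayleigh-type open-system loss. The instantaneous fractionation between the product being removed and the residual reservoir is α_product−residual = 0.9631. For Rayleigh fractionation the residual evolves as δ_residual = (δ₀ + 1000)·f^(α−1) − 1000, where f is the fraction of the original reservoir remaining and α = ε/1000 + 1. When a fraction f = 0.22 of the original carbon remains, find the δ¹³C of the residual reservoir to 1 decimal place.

46.8 permil

Rayleigh residual: δ_res = (δ₀ + 1000)·f^(α−1) − 1000
α − 1 = -0.03690
f^(α−1) = 0.22^(-0.03690) = 1.057462
δ_res = (-10.1 + 1000) × 1.057462 − 1000 = 1046.781 − 1000 = 46.78 permil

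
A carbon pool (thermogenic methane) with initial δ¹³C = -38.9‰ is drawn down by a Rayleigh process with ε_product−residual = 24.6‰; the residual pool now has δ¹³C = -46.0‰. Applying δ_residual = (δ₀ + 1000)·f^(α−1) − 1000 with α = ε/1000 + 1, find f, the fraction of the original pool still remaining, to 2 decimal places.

α − 1 = ε/1000 = 0.0246
(δ_res + 1000)/(δ₀ + 1000) = (-46.0 + 1000)/(-38.9 + 1000) = 954.0/961.1 = 0.992613
f = 0.992613^(1/0.0246) = exp(ln(0.992613)/0.0246) = exp(-0.00741/0.0246)
f = exp(-0.3014) = 0.7398

0.74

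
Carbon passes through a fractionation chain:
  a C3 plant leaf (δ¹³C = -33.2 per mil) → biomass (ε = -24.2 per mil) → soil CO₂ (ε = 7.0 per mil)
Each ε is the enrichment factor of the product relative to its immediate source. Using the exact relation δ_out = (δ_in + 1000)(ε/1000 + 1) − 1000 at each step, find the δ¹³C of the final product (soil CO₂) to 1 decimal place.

step 1: δ = (-33.20 + 1000)·(-24.2/1000 + 1) − 1000 = -56.60 per mil
step 2: δ = (-56.60 + 1000)·(7.0/1000 + 1) − 1000 = -49.99 per mil

-50.0 per mil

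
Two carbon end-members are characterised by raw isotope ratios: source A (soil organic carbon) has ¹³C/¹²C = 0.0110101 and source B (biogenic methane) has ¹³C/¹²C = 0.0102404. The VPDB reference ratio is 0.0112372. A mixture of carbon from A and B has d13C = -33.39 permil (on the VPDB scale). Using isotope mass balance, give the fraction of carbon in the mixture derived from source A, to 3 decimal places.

δ_A = (0.0110101/0.0112372 − 1)×1000 = (0.979790 − 1)×1000 = -20.210 permil
δ_B = (0.0102404/0.0112372 − 1)×1000 = (0.911295 − 1)×1000 = -88.705 permil
f_A = (δ_mix − δ_B)/(δ_A − δ_B) = (-33.39 − (-88.705))/(-20.210 − (-88.705))
f_A = 55.315 / 68.496 = 0.8076

0.808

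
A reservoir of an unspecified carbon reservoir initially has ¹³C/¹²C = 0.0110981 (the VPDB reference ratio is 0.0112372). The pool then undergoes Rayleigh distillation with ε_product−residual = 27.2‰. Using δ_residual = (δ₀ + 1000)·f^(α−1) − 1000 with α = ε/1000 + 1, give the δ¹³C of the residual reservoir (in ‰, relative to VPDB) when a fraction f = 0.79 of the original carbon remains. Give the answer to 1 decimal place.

δ₀ = (0.0110981/0.0112372 − 1)×1000 = (0.987621 − 1)×1000 = -12.379‰
α − 1 = ε/1000 = 0.0272
f^(α−1) = 0.79^(0.0272) = 0.993609
δ_res = (-12.379 + 1000) × 0.993609 − 1000 = 981.309 − 1000 = -18.69‰

-18.7‰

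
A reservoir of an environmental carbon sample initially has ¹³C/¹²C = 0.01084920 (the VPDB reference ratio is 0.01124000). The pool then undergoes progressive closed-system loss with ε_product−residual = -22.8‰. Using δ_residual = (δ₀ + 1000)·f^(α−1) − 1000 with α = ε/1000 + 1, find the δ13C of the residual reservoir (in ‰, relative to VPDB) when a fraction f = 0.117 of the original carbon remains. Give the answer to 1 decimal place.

13.6‰

δ₀ = (0.01084920/0.01124000 − 1)×1000 = (0.965231 − 1)×1000 = -34.769‰
α − 1 = ε/1000 = -0.0228
f^(α−1) = 0.117^(-0.0228) = 1.050136
δ_res = (-34.769 + 1000) × 1.050136 − 1000 = 1013.624 − 1000 = 13.62‰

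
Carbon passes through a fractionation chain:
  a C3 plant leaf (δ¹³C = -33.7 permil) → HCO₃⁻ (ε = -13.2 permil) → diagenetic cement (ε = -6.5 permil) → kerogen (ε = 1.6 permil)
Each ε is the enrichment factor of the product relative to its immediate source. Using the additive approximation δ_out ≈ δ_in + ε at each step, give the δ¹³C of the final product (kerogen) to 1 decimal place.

-51.8 permil

step 1: δ ≈ -33.7 + (-13.2) = -46.9 permil
step 2: δ ≈ -46.9 + (-6.5) = -53.4 permil
step 3: δ ≈ -53.4 + (1.6) = -51.8 permil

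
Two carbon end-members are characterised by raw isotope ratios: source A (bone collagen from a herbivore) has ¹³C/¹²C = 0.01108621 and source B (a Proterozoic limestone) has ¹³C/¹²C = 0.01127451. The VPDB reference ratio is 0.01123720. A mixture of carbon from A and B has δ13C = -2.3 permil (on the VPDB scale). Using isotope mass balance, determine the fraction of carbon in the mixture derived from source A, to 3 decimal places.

δ_A = (0.01108621/0.01123720 − 1)×1000 = (0.986563 − 1)×1000 = -13.437 permil
δ_B = (0.01127451/0.01123720 − 1)×1000 = (1.003320 − 1)×1000 = 3.320 permil
f_A = (δ_mix − δ_B)/(δ_A − δ_B) = (-2.3 − (3.320))/(-13.437 − (3.320))
f_A = -5.620 / -16.757 = 0.3354

0.335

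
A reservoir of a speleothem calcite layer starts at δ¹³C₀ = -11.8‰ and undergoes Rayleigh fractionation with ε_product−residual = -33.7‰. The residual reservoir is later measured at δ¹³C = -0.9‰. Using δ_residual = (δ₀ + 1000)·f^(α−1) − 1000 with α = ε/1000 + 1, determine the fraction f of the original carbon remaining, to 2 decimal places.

0.72

α − 1 = ε/1000 = -0.0337
(δ_res + 1000)/(δ₀ + 1000) = (-0.9 + 1000)/(-11.8 + 1000) = 999.1/988.2 = 1.011030
f = 1.011030^(1/-0.0337) = exp(ln(1.011030)/-0.0337) = exp(0.01097/-0.0337)
f = exp(-0.3255) = 0.7222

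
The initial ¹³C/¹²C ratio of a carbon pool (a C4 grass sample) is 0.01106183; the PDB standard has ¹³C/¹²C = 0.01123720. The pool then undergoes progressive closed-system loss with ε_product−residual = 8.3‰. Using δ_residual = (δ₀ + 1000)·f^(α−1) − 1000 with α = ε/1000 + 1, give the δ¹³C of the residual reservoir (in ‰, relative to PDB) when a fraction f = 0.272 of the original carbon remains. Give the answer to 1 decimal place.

-26.2‰

δ₀ = (0.01106183/0.01123720 − 1)×1000 = (0.984394 − 1)×1000 = -15.606‰
α − 1 = ε/1000 = 0.0083
f^(α−1) = 0.272^(0.0083) = 0.989252
δ_res = (-15.606 + 1000) × 0.989252 − 1000 = 973.814 − 1000 = -26.19‰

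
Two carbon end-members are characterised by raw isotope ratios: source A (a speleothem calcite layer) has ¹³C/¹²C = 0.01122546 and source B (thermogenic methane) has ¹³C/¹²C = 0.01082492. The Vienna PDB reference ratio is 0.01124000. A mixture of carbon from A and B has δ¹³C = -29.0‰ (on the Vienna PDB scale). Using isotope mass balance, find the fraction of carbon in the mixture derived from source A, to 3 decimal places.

δ_A = (0.01122546/0.01124000 − 1)×1000 = (0.998706 − 1)×1000 = -1.294‰
δ_B = (0.01082492/0.01124000 − 1)×1000 = (0.963071 − 1)×1000 = -36.929‰
f_A = (δ_mix − δ_B)/(δ_A − δ_B) = (-29.0 − (-36.929))/(-1.294 − (-36.929))
f_A = 7.929 / 35.635 = 0.2225

0.222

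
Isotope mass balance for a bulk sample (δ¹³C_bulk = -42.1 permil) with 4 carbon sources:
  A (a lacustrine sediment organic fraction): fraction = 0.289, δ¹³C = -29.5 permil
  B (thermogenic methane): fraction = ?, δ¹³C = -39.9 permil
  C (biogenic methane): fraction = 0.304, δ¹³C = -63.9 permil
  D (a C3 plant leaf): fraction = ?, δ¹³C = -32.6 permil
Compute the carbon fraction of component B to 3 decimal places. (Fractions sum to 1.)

0.121

Let f_B and f_D be the unknown fractions; fractions sum to 1 so f_B + f_D = 0.407.
Mass balance: Σ fᵢ·δᵢ = δ_bulk ⇒ f_B·(-39.9) + f_D·(-32.6) = -42.1 − (-27.951) = -14.149
Substitute f_D = 0.407 − f_B:
f_B·(-39.9 − -32.6) = -14.149 − 0.407×(-32.6) = -0.881
f_B = -0.881 / -7.3 = 0.1206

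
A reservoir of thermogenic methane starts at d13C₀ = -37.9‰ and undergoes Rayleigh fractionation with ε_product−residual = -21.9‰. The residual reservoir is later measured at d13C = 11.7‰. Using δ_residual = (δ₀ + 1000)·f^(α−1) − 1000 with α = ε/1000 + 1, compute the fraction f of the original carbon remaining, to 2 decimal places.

α − 1 = ε/1000 = -0.0219
(δ_res + 1000)/(δ₀ + 1000) = (11.7 + 1000)/(-37.9 + 1000) = 1011.7/962.1 = 1.051554
f = 1.051554^(1/-0.0219) = exp(ln(1.051554)/-0.0219) = exp(0.05027/-0.0219)
f = exp(-2.2954) = 0.1007

0.10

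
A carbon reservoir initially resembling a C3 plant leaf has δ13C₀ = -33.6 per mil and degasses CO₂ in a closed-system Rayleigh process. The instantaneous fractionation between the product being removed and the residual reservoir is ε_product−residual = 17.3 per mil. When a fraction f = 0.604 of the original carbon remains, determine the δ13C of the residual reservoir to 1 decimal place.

-42.0 per mil

Rayleigh residual: δ_res = (δ₀ + 1000)·f^(α−1) − 1000
α = ε/1000 + 1 = 1.01730, so α − 1 = 0.01730
f^(α−1) = 0.604^(0.01730) = 0.991316
δ_res = (-33.6 + 1000) × 0.991316 − 1000 = 958.007 − 1000 = -41.99 per mil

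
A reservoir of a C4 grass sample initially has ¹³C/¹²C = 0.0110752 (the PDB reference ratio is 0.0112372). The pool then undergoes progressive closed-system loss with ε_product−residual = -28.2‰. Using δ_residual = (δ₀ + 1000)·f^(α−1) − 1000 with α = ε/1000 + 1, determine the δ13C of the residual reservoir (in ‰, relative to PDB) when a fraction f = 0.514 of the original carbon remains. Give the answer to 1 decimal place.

δ₀ = (0.0110752/0.0112372 − 1)×1000 = (0.985584 − 1)×1000 = -14.416‰
α − 1 = ε/1000 = -0.0282
f^(α−1) = 0.514^(-0.0282) = 1.018945
δ_res = (-14.416 + 1000) × 1.018945 − 1000 = 1004.256 − 1000 = 4.26‰

4.3‰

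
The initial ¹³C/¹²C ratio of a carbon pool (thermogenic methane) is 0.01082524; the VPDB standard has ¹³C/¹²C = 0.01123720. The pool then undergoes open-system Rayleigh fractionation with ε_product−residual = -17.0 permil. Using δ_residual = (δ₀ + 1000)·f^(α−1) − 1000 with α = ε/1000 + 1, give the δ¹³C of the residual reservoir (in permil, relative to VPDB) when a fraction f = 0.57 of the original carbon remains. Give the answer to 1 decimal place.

-27.4 permil

δ₀ = (0.01082524/0.01123720 − 1)×1000 = (0.963340 − 1)×1000 = -36.660 permil
α − 1 = ε/1000 = -0.0170
f^(α−1) = 0.57^(-0.0170) = 1.009602
δ_res = (-36.660 + 1000) × 1.009602 − 1000 = 972.589 − 1000 = -27.41 permil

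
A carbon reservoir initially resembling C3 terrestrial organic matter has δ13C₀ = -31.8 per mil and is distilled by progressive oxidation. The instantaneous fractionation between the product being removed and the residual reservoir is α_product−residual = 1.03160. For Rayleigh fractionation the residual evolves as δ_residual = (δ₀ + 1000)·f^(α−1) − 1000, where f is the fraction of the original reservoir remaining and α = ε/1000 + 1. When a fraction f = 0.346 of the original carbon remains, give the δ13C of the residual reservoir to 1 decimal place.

Rayleigh residual: δ_res = (δ₀ + 1000)·f^(α−1) − 1000
α − 1 = 0.03160
f^(α−1) = 0.346^(0.03160) = 0.967019
δ_res = (-31.8 + 1000) × 0.967019 − 1000 = 936.267 − 1000 = -63.73 per mil

-63.7 per mil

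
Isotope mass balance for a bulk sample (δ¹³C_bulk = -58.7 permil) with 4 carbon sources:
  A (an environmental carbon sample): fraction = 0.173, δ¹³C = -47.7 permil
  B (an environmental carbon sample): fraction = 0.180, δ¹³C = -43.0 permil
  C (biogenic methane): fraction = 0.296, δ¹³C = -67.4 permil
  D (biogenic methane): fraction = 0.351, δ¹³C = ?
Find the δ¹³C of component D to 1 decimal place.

-64.8 permil

Isotope mass balance: δ_bulk = Σ fᵢ·δᵢ.
-58.7 = 0.173×(-47.7) + 0.180×(-43.0) + 0.296×(-67.4) + 0.351×δ_D
0.351·δ_D = -58.7 − (-35.943) = -22.758
δ_D = -22.758 / 0.351 = -64.84 permil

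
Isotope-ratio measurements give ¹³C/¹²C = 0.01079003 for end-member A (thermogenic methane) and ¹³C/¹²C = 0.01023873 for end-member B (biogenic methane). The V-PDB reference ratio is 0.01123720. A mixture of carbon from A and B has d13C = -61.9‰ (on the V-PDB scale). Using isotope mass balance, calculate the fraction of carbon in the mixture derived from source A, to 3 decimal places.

0.549

δ_A = (0.01079003/0.01123720 − 1)×1000 = (0.960206 − 1)×1000 = -39.794‰
δ_B = (0.01023873/0.01123720 − 1)×1000 = (0.911146 − 1)×1000 = -88.854‰
f_A = (δ_mix − δ_B)/(δ_A − δ_B) = (-61.9 − (-88.854))/(-39.794 − (-88.854))
f_A = 26.954 / 49.060 = 0.5494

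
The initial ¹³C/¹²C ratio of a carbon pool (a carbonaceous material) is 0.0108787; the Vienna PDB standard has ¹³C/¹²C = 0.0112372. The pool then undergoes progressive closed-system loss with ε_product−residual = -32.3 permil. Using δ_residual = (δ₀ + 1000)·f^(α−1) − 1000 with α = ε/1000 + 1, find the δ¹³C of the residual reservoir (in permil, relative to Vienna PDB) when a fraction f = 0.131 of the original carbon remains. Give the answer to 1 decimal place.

δ₀ = (0.0108787/0.0112372 − 1)×1000 = (0.968097 − 1)×1000 = -31.903 permil
α − 1 = ε/1000 = -0.0323
f^(α−1) = 0.131^(-0.0323) = 1.067855
δ_res = (-31.903 + 1000) × 1.067855 − 1000 = 1033.787 − 1000 = 33.79 permil

33.8 permil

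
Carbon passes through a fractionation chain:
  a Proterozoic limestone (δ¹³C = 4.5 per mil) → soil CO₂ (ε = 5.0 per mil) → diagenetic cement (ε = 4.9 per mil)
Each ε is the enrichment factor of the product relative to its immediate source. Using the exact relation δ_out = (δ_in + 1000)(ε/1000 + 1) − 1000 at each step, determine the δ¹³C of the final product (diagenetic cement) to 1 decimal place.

step 1: δ = (4.50 + 1000)·(5.0/1000 + 1) − 1000 = 9.52 per mil
step 2: δ = (9.52 + 1000)·(4.9/1000 + 1) − 1000 = 14.47 per mil

14.5 per mil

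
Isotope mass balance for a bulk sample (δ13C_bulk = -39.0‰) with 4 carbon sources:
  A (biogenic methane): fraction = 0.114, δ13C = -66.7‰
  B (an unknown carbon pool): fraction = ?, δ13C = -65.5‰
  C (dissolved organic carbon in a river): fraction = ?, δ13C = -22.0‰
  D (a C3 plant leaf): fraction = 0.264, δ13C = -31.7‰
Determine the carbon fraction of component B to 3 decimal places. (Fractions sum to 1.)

0.215

Let f_B and f_C be the unknown fractions; fractions sum to 1 so f_B + f_C = 0.622.
Mass balance: Σ fᵢ·δᵢ = δ_bulk ⇒ f_B·(-65.5) + f_C·(-22.0) = -39.0 − (-15.973) = -23.027
Substitute f_C = 0.622 − f_B:
f_B·(-65.5 − -22.0) = -23.027 − 0.622×(-22.0) = -9.343
f_B = -9.343 / -43.5 = 0.2148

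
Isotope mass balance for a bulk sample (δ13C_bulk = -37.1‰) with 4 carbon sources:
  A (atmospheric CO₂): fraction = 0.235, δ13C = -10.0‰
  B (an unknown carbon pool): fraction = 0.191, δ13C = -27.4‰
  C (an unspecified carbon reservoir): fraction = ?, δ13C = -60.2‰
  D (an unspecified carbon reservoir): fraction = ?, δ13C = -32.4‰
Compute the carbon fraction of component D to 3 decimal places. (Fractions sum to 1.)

Let f_D and f_C be the unknown fractions; fractions sum to 1 so f_D + f_C = 0.574.
Mass balance: Σ fᵢ·δᵢ = δ_bulk ⇒ f_D·(-32.4) + f_C·(-60.2) = -37.1 − (-7.583) = -29.517
Substitute f_C = 0.574 − f_D:
f_D·(-32.4 − -60.2) = -29.517 − 0.574×(-60.2) = 5.038
f_D = 5.038 / 27.8 = 0.1812

0.181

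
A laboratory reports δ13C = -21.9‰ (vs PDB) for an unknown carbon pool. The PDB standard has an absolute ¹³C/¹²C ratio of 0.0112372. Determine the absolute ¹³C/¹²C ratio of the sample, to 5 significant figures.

0.010991

R_sample = R_standard × (δ13C/1000 + 1)
R_sample = 0.0112372 × (-21.9/1000 + 1) = 0.0112372 × 0.978100
R_sample = 0.0109911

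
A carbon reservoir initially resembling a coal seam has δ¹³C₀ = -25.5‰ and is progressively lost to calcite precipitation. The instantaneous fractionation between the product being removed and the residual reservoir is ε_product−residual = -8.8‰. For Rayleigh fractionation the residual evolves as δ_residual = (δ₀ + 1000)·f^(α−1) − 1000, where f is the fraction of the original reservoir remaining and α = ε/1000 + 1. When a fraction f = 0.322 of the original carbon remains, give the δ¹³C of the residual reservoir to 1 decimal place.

-15.7‰

Rayleigh residual: δ_res = (δ₀ + 1000)·f^(α−1) − 1000
α = ε/1000 + 1 = 0.99120, so α − 1 = -0.00880
f^(α−1) = 0.322^(-0.00880) = 1.010022
δ_res = (-25.5 + 1000) × 1.010022 − 1000 = 984.267 − 1000 = -15.73‰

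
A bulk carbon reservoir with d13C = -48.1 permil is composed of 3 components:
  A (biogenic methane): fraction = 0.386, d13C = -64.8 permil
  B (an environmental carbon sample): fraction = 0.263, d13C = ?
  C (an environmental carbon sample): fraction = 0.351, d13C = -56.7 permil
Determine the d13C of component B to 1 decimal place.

Isotope mass balance: δ_bulk = Σ fᵢ·δᵢ.
-48.1 = 0.386×(-64.8) + 0.263×δ_B + 0.351×(-56.7)
0.263·δ_B = -48.1 − (-44.914) = -3.186
δ_B = -3.186 / 0.263 = -12.11 permil

-12.1 permil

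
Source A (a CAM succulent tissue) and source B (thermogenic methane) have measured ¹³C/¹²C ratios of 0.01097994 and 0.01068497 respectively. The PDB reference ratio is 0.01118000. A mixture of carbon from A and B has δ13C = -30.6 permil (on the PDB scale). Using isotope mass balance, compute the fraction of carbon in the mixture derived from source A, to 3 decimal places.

δ_A = (0.01097994/0.01118000 − 1)×1000 = (0.982106 − 1)×1000 = -17.894 permil
δ_B = (0.01068497/0.01118000 − 1)×1000 = (0.955722 − 1)×1000 = -44.278 permil
f_A = (δ_mix − δ_B)/(δ_A − δ_B) = (-30.6 − (-44.278))/(-17.894 − (-44.278))
f_A = 13.678 / 26.384 = 0.5184

0.518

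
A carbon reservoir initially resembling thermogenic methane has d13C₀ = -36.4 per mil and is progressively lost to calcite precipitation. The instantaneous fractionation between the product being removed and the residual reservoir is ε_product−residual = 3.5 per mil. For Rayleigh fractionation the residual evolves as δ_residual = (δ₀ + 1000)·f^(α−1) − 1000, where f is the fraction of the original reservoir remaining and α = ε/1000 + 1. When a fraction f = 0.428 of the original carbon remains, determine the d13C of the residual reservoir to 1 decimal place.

-39.3 per mil

Rayleigh residual: δ_res = (δ₀ + 1000)·f^(α−1) − 1000
α = ε/1000 + 1 = 1.00350, so α − 1 = 0.00350
f^(α−1) = 0.428^(0.00350) = 0.997034
δ_res = (-36.4 + 1000) × 0.997034 − 1000 = 960.742 − 1000 = -39.26 per mil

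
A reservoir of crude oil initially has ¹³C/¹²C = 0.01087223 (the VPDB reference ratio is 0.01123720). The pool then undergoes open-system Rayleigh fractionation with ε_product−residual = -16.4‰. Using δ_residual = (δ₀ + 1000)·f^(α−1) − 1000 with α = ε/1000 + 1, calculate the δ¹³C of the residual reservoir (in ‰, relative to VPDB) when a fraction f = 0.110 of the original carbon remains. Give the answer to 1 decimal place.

3.2‰

δ₀ = (0.01087223/0.01123720 − 1)×1000 = (0.967521 − 1)×1000 = -32.479‰
α − 1 = ε/1000 = -0.0164
f^(α−1) = 0.110^(-0.0164) = 1.036862
δ_res = (-32.479 + 1000) × 1.036862 − 1000 = 1003.187 − 1000 = 3.19‰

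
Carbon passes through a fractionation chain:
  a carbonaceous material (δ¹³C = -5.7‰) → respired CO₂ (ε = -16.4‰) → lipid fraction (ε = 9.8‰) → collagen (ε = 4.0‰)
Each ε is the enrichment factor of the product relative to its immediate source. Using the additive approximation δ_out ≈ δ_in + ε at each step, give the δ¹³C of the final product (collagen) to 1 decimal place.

step 1: δ ≈ -5.7 + (-16.4) = -22.1‰
step 2: δ ≈ -22.1 + (9.8) = -12.3‰
step 3: δ ≈ -12.3 + (4.0) = -8.3‰

-8.3‰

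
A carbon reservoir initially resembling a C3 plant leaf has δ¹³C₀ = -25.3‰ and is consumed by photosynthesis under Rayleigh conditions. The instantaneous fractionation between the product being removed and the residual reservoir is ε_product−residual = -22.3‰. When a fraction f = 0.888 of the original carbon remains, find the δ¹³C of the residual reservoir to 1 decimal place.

-22.7‰

Rayleigh residual: δ_res = (δ₀ + 1000)·f^(α−1) − 1000
α = ε/1000 + 1 = 0.97770, so α − 1 = -0.02230
f^(α−1) = 0.888^(-0.02230) = 1.002652
δ_res = (-25.3 + 1000) × 1.002652 − 1000 = 977.285 − 1000 = -22.71‰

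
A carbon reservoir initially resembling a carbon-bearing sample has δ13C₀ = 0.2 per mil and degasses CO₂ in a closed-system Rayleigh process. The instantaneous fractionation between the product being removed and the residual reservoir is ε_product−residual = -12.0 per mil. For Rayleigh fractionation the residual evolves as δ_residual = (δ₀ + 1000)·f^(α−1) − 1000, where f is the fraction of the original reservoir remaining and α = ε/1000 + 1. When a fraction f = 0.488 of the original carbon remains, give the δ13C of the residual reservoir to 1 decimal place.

Rayleigh residual: δ_res = (δ₀ + 1000)·f^(α−1) − 1000
α = ε/1000 + 1 = 0.98800, so α − 1 = -0.01200
f^(α−1) = 0.488^(-0.01200) = 1.008646
δ_res = (0.2 + 1000) × 1.008646 − 1000 = 1008.848 − 1000 = 8.85 per mil

8.8 per mil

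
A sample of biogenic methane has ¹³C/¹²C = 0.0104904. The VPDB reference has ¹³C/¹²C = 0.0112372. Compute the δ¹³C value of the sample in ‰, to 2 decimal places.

-66.46‰

δ¹³C = (R_sample / R_standard − 1) × 1000
R_sample / R_standard = 0.0104904 / 0.0112372 = 0.933542
δ¹³C = (0.933542 − 1) × 1000 = -66.458‰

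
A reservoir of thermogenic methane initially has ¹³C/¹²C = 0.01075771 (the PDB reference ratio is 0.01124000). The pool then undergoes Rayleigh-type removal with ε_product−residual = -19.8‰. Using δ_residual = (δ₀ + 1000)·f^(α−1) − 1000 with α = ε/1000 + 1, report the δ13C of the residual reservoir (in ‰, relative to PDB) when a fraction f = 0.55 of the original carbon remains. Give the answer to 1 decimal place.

δ₀ = (0.01075771/0.01124000 − 1)×1000 = (0.957092 − 1)×1000 = -42.908‰
α − 1 = ε/1000 = -0.0198
f^(α−1) = 0.55^(-0.0198) = 1.011908
δ_res = (-42.908 + 1000) × 1.011908 − 1000 = 968.488 − 1000 = -31.51‰

-31.5‰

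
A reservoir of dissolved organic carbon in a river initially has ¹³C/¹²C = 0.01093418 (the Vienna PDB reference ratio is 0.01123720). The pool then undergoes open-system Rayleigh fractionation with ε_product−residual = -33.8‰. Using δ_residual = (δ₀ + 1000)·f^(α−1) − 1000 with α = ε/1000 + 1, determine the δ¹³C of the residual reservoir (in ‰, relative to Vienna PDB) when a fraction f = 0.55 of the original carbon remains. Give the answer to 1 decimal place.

δ₀ = (0.01093418/0.01123720 − 1)×1000 = (0.973034 − 1)×1000 = -26.966‰
α − 1 = ε/1000 = -0.0338
f^(α−1) = 0.55^(-0.0338) = 1.020412
δ_res = (-26.966 + 1000) × 1.020412 − 1000 = 992.896 − 1000 = -7.10‰

-7.1‰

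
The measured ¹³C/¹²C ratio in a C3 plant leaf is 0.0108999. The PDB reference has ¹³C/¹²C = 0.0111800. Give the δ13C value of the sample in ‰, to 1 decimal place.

-25.1‰

δ13C = (R_sample / R_standard − 1) × 1000
R_sample / R_standard = 0.0108999 / 0.0111800 = 0.974946
δ13C = (0.974946 − 1) × 1000 = -25.05‰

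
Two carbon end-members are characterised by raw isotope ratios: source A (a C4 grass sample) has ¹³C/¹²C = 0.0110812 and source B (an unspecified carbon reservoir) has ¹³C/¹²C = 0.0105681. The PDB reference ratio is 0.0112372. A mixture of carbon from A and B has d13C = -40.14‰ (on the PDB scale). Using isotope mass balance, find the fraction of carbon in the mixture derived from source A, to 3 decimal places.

0.425

δ_A = (0.0110812/0.0112372 − 1)×1000 = (0.986118 − 1)×1000 = -13.882‰
δ_B = (0.0105681/0.0112372 − 1)×1000 = (0.940457 − 1)×1000 = -59.543‰
f_A = (δ_mix − δ_B)/(δ_A − δ_B) = (-40.14 − (-59.543))/(-13.882 − (-59.543))
f_A = 19.403 / 45.661 = 0.4249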